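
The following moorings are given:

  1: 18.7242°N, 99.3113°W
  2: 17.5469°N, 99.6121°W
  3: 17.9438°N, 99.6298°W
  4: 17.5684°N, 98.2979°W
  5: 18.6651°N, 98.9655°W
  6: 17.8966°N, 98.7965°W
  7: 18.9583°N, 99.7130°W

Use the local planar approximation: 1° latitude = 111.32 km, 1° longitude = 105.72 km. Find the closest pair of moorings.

Pairwise distances:
1–2: √((-1.1773·111.32)² + (-0.3008·105.72)²) = √(17175.946685 + 1011.276634) = 134.8600 km
1–3: √((-0.7804·111.32)² + (-0.3185·105.72)²) = √(7547.114116 + 1133.791462) = 93.1714 km
1–4: √((-1.1558·111.32)² + (1.0134·105.72)²) = √(16554.336375 + 11478.261345) = 167.4294 km
1–5: √((-0.0591·111.32)² + (0.3458·105.72)²) = √(43.283399 + 1336.485609) = 37.1452 km
1–6: √((-0.8276·111.32)² + (0.5148·105.72)²) = √(8487.647983 + 2962.043181) = 107.0032 km
1–7: √((0.2341·111.32)² + (-0.4017·105.72)²) = √(679.124225 + 1803.507582) = 49.8260 km
2–3: √((0.3969·111.32)² + (-0.0177·105.72)²) = √(1952.129359 + 3.501554) = 44.2225 km
2–4: √((0.0215·111.32)² + (1.3142·105.72)²) = √(5.728268 + 19303.552213) = 138.9578 km
2–5: √((1.1182·111.32)² + (0.6466·105.72)²) = √(15494.778459 + 4672.891632) = 142.0129 km
2–6: √((0.3497·111.32)² + (0.8156·105.72)²) = √(1515.436209 + 7434.790633) = 94.6056 km
2–7: √((1.4114·111.32)² + (-0.1009·105.72)²) = √(24685.766772 + 113.788046) = 157.4787 km
3–4: √((-0.3754·111.32)² + (1.3319·105.72)²) = √(1746.364650 + 19827.024661) = 146.8788 km
3–5: √((0.7213·111.32)² + (0.6643·105.72)²) = √(6447.305653 + 4932.224246) = 106.6749 km
3–6: √((-0.0472·111.32)² + (0.8333·105.72)²) = √(27.607711 + 7760.989084) = 88.2530 km
3–7: √((1.0145·111.32)² + (-0.0832·105.72)²) = √(12754.119978 + 77.367927) = 113.2762 km
4–5: √((1.0967·111.32)² + (-0.6676·105.72)²) = √(14904.660301 + 4981.348941) = 141.0178 km
4–6: √((0.3282·111.32)² + (-0.4986·105.72)²) = √(1334.822593 + 2778.554101) = 64.1356 km
4–7: √((1.3899·111.32)² + (-1.4151·105.72)²) = √(23939.413439 + 22381.468122) = 215.2229 km
5–6: √((-0.7685·111.32)² + (0.1690·105.72)²) = √(7318.703262 + 319.218254) = 87.3952 km
5–7: √((0.2932·111.32)² + (-0.7475·105.72)²) = √(1065.305888 + 6245.061260) = 85.5007 km
6–7: √((1.0617·111.32)² + (-0.9165·105.72)²) = √(13968.508295 + 9388.133302) = 152.8288 km
Closest pair: 1–5 at 37.1452 km.

1 and 5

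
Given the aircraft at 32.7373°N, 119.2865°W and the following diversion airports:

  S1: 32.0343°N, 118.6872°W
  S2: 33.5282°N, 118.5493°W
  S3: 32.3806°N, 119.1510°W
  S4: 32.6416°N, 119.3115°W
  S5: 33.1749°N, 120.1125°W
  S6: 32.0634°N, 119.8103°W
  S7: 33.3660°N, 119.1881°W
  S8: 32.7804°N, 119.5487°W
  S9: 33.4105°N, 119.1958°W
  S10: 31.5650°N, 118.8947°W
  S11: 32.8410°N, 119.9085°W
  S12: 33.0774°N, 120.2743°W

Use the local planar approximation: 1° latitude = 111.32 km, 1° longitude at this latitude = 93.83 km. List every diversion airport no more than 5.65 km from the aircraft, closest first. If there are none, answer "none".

none

Distances from 32.7373°N, 119.2865°W:
S1: √((-0.7030·111.32)² + (0.5993·93.83)²) = √(6124.308303 + 3162.073700) = 96.3659 km
S2: √((0.7909·111.32)² + (0.7372·93.83)²) = √(7751.567736 + 4784.693092) = 111.9654 km
S3: √((-0.3567·111.32)² + (0.1355·93.83)²) = √(1576.712875 + 161.644906) = 41.6936 km
S4: √((-0.0957·111.32)² + (-0.0250·93.83)²) = √(113.493312 + 5.502543) = 10.9085 km
S5: √((0.4376·111.32)² + (-0.8260·93.83)²) = √(2373.017943 + 6006.804913) = 91.5414 km
S6: √((-0.6739·111.32)² + (-0.5238·93.83)²) = √(5627.782544 + 2415.541042) = 89.6846 km
S7: √((0.6287·111.32)² + (0.0984·93.83)²) = √(4898.163932 + 85.245925) = 70.5933 km
S8: √((0.0431·111.32)² + (-0.2622·93.83)²) = √(23.019768 + 605.269524) = 25.0657 km
S9: √((0.6732·111.32)² + (0.0907·93.83)²) = √(5616.097126 + 72.426585) = 75.4223 km
S10: √((-1.1723·111.32)² + (0.3918·93.83)²) = √(17030.363796 + 1351.488318) = 135.5797 km
S11: √((0.1037·111.32)² + (-0.6220·93.83)²) = √(133.261258 + 3406.153392) = 59.4930 km
S12: √((0.3401·111.32)² + (-0.9878·93.83)²) = √(1433.374451 + 8590.560016) = 100.1196 km
Threshold 5.65 km: none within range.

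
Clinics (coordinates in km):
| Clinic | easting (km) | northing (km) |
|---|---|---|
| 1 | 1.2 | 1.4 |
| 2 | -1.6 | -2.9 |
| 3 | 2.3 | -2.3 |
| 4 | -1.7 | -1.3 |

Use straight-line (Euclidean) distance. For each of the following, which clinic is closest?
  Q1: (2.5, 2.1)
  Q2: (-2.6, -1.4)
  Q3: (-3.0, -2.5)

Q1 at (2.5, 2.1):
  1: 1.48 km
  2: 6.47 km
  3: 4.40 km
  4: 5.40 km
  → nearest: 1 (1.48 km)
Q2 at (-2.6, -1.4):
  1: 4.72 km
  2: 1.80 km
  3: 4.98 km
  4: 0.91 km
  → nearest: 4 (0.91 km)
Q3 at (-3.0, -2.5):
  1: 5.73 km
  2: 1.46 km
  3: 5.30 km
  4: 1.77 km
  → nearest: 2 (1.46 km)

Q1→1; Q2→4; Q3→2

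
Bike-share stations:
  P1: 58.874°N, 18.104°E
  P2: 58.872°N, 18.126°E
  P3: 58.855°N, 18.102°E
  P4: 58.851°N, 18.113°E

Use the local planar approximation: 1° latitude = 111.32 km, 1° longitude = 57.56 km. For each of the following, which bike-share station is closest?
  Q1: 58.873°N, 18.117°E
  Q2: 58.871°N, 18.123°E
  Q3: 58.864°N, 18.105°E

Q1 at 58.873°N, 18.117°E:
  P1: 0.757 km
  P2: 0.530 km
  P3: 2.182 km
  P4: 2.460 km
  → nearest: P2 (0.530 km)
Q2 at 58.871°N, 18.123°E:
  P1: 1.143 km
  P2: 0.205 km
  P3: 2.153 km
  P4: 2.300 km
  → nearest: P2 (0.205 km)
Q3 at 58.864°N, 18.105°E:
  P1: 1.115 km
  P2: 1.501 km
  P3: 1.017 km
  P4: 1.519 km
  → nearest: P3 (1.017 km)

Q1→P2; Q2→P2; Q3→P3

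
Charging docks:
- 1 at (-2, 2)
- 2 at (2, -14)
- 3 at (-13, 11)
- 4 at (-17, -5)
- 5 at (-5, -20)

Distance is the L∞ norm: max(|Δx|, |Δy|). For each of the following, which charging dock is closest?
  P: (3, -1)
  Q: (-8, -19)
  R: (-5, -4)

P at (3, -1):
  1: max(|-5|, |3|) = 5
  2: max(|-1|, |-13|) = 13
  3: max(|-16|, |12|) = 16
  4: max(|-20|, |-4|) = 20
  5: max(|-8|, |-19|) = 19
  → nearest: 1 (5)
Q at (-8, -19):
  1: max(|6|, |21|) = 21
  2: max(|10|, |5|) = 10
  3: max(|-5|, |30|) = 30
  4: max(|-9|, |14|) = 14
  5: max(|3|, |-1|) = 3
  → nearest: 5 (3)
R at (-5, -4):
  1: max(|3|, |6|) = 6
  2: max(|7|, |-10|) = 10
  3: max(|-8|, |15|) = 15
  4: max(|-12|, |-1|) = 12
  5: max(|0|, |-16|) = 16
  → nearest: 1 (6)

P→1; Q→5; R→1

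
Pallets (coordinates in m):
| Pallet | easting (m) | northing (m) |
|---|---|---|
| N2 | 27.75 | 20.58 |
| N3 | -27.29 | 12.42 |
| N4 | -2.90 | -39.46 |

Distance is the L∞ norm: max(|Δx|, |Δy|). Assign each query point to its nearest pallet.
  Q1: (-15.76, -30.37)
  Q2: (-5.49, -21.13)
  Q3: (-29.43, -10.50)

Q1→N4; Q2→N4; Q3→N3

Q1 at (-15.76, -30.37):
  N2: max(|43.51|, |50.95|) = 50.95 m
  N3: max(|-11.53|, |42.79|) = 42.79 m
  N4: max(|12.86|, |-9.09|) = 12.86 m
  → nearest: N4 (12.86 m)
Q2 at (-5.49, -21.13):
  N2: max(|33.24|, |41.71|) = 41.71 m
  N3: max(|-21.80|, |33.55|) = 33.55 m
  N4: max(|2.59|, |-18.33|) = 18.33 m
  → nearest: N4 (18.33 m)
Q3 at (-29.43, -10.50):
  N2: max(|57.18|, |31.08|) = 57.18 m
  N3: max(|2.14|, |22.92|) = 22.92 m
  N4: max(|26.53|, |-28.96|) = 28.96 m
  → nearest: N3 (22.92 m)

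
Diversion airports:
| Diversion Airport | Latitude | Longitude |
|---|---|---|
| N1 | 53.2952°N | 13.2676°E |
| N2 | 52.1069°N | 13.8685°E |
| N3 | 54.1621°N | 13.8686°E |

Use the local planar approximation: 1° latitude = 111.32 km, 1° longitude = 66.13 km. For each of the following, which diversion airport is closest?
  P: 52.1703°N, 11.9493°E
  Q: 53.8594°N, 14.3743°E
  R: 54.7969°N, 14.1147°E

P at 52.1703°N, 11.9493°E:
  N1: 152.5819 km
  N2: 127.1128 km
  N3: 255.4848 km
  → nearest: N2 (127.1128 km)
Q at 53.8594°N, 14.3743°E:
  N1: 96.4411 km
  N2: 197.9350 km
  N3: 47.4744 km
  → nearest: N3 (47.4744 km)
R at 54.7969°N, 14.1147°E:
  N1: 176.3056 km
  N2: 299.8931 km
  N3: 72.5158 km
  → nearest: N3 (72.5158 km)

P→N2; Q→N3; R→N3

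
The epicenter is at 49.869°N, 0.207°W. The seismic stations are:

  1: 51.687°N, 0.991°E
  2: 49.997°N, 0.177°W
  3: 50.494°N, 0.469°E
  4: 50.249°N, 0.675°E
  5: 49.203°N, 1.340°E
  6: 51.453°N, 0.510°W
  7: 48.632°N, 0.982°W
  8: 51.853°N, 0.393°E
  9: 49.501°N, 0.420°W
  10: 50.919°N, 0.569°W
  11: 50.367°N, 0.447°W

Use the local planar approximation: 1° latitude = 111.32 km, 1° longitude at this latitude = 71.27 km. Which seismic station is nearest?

2

Distances from 49.869°N, 0.207°W:
1: √((1.818·111.32)² + (1.198·71.27)²) = √(40957.56726 + 7289.99371) = 219.653 km
2: √((0.128·111.32)² + (0.030·71.27)²) = √(203.03286 + 4.57147) = 14.408 km
3: √((0.625·111.32)² + (0.676·71.27)²) = √(4840.68062 + 2321.16979) = 84.628 km
4: √((0.380·111.32)² + (0.882·71.27)²) = √(1789.42536 + 3951.39720) = 75.768 km
5: √((-0.666·111.32)² + (1.547·71.27)²) = √(5496.60911 + 12156.09667) = 132.863 km
6: √((1.584·111.32)² + (-0.303·71.27)²) = √(31092.57924 + 466.33582) = 177.648 km
7: √((-1.237·111.32)² + (-0.775·71.27)²) = √(18962.07214 + 3050.82237) = 148.367 km
8: √((1.984·111.32)² + (0.600·71.27)²) = √(48778.64487 + 1828.58864) = 224.961 km
9: √((-0.368·111.32)² + (-0.213·71.27)²) = √(1678.19349 + 230.44788) = 43.688 km
10: √((1.050·111.32)² + (-0.362·71.27)²) = √(13662.33700 + 665.62658) = 119.699 km
11: √((0.498·111.32)² + (-0.240·71.27)²) = √(3073.30088 + 292.57418) = 58.016 km
Minimum: 2 at 14.408 km.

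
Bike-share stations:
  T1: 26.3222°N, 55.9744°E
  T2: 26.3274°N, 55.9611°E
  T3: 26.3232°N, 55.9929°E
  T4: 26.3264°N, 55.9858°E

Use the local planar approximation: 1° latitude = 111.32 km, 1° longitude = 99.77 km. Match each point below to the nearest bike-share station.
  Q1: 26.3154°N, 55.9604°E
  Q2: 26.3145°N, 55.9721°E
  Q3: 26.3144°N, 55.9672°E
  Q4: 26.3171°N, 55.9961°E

Q1 at 26.3154°N, 55.9604°E:
  T1: √((0.0068·111.32)² + (0.0140·99.77)²) = √(0.573013 + 1.950994) = 1.5887 km
  T2: √((0.0120·111.32)² + (0.0007·99.77)²) = √(1.784469 + 0.004877) = 1.3377 km
  T3: √((0.0078·111.32)² + (0.0325·99.77)²) = √(0.753938 + 10.513968) = 3.3568 km
  T4: √((0.0110·111.32)² + (0.0254·99.77)²) = √(1.499449 + 6.421957) = 2.8145 km
  → nearest: T2 (1.3377 km)
Q2 at 26.3145°N, 55.9721°E:
  T1: √((0.0077·111.32)² + (0.0023·99.77)²) = √(0.734730 + 0.052657) = 0.8873 km
  T2: √((0.0129·111.32)² + (-0.0110·99.77)²) = √(2.062176 + 1.204440) = 1.8074 km
  T3: √((0.0087·111.32)² + (0.0208·99.77)²) = √(0.937961 + 4.306521) = 2.2901 km
  T4: √((0.0119·111.32)² + (0.0137·99.77)²) = √(1.754851 + 1.868276) = 1.9035 km
  → nearest: T1 (0.8873 km)
Q3 at 26.3144°N, 55.9672°E:
  T1: √((0.0078·111.32)² + (0.0072·99.77)²) = √(0.753938 + 0.516018) = 1.1269 km
  T2: √((0.0130·111.32)² + (-0.0061·99.77)²) = √(2.094272 + 0.370390) = 1.5699 km
  T3: √((0.0088·111.32)² + (0.0257·99.77)²) = √(0.959648 + 6.574552) = 2.7448 km
  T4: √((0.0120·111.32)² + (0.0186·99.77)²) = √(1.784469 + 3.443704) = 2.2865 km
  → nearest: T1 (1.1269 km)
Q4 at 26.3171°N, 55.9961°E:
  T1: √((0.0051·111.32)² + (-0.0217·99.77)²) = √(0.322320 + 4.687264) = 2.2382 km
  T2: √((0.0103·111.32)² + (-0.0350·99.77)²) = √(1.314682 + 12.193715) = 3.6754 km
  T3: √((0.0061·111.32)² + (-0.0032·99.77)²) = √(0.461112 + 0.101930) = 0.7504 km
  T4: √((0.0093·111.32)² + (-0.0103·99.77)²) = √(1.071796 + 1.056025) = 1.4587 km
  → nearest: T3 (0.7504 km)

Q1→T2; Q2→T1; Q3→T1; Q4→T3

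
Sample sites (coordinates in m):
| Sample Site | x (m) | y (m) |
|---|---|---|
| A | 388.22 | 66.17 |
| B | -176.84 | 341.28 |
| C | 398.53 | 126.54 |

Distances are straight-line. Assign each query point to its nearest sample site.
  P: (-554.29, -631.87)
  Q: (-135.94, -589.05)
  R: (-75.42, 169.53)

P at (-554.29, -631.87):
  A: √((942.51)² + (698.04)²) = √(888325.1001 + 487259.8416) = 1172.85 m
  B: √((377.45)² + (973.15)²) = √(142468.5025 + 947020.9225) = 1043.79 m
  C: √((952.82)² + (758.41)²) = √(907865.9524 + 575185.7281) = 1217.81 m
  → nearest: B (1043.79 m)
Q at (-135.94, -589.05):
  A: √((524.16)² + (655.22)²) = √(274743.7056 + 429313.2484) = 839.08 m
  B: √((-40.90)² + (930.33)²) = √(1672.8100 + 865513.9089) = 931.23 m
  C: √((534.47)² + (715.59)²) = √(285658.1809 + 512069.0481) = 893.16 m
  → nearest: A (839.08 m)
R at (-75.42, 169.53):
  A: √((463.64)² + (-103.36)²) = √(214962.0496 + 10683.2896) = 475.02 m
  B: √((-101.42)² + (171.75)²) = √(10286.0164 + 29498.0625) = 199.46 m
  C: √((473.95)² + (-42.99)²) = √(224628.6025 + 1848.1401) = 475.90 m
  → nearest: B (199.46 m)

P→B; Q→A; R→B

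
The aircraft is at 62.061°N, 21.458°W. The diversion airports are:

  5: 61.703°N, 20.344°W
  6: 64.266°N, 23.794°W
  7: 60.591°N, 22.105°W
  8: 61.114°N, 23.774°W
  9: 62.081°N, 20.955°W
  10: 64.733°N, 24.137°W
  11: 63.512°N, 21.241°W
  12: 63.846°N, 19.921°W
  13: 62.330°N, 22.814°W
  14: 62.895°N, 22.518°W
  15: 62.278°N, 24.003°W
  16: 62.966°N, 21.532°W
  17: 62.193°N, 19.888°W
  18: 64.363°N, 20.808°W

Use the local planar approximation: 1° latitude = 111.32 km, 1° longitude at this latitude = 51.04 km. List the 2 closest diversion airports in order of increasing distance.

9, 5

Distances from 62.061°N, 21.458°W:
5: √((-0.358·111.32)² + (1.114·51.04)²) = √(1588.22654 + 3232.89585) = 69.434 km
6: √((2.205·111.32)² + (-2.336·51.04)²) = √(60250.90615 + 14215.65936) = 272.886 km
7: √((-1.470·111.32)² + (-0.647·51.04)²) = √(26778.18051 + 1090.51060) = 166.939 km
8: √((-0.947·111.32)² + (-2.316·51.04)²) = √(11113.38483 + 13973.28257) = 158.388 km
9: √((0.020·111.32)² + (0.503·51.04)²) = √(4.95686 + 659.10909) = 25.769 km
10: √((2.672·111.32)² + (-2.679·51.04)²) = √(88474.74160 + 18696.77745) = 327.371 km
11: √((1.451·111.32)² + (0.217·51.04)²) = √(26090.42900 + 122.67069) = 161.905 km
12: √((1.785·111.32)² + (1.537·51.04)²) = √(39484.15392 + 6154.16401) = 213.631 km
13: √((0.269·111.32)² + (-1.356·51.04)²) = √(896.70782 + 4790.05732) = 75.411 km
14: √((0.834·111.32)² + (-1.060·51.04)²) = √(8619.42900 + 2927.06969) = 107.455 km
15: √((0.217·111.32)² + (-2.545·51.04)²) = √(583.53359 + 16873.17865) = 132.124 km
16: √((0.905·111.32)² + (-0.074·51.04)²) = √(10149.47443 + 14.26543) = 100.815 km
17: √((0.132·111.32)² + (1.570·51.04)²) = √(215.92069 + 6421.26564) = 81.469 km
18: √((2.302·111.32)² + (0.650·51.04)²) = √(65668.49057 + 1100.64698) = 258.397 km
Sorted: 9 (25.769 km) < 5 (69.434 km) < 13 (75.411 km) < 17 (81.469 km) < …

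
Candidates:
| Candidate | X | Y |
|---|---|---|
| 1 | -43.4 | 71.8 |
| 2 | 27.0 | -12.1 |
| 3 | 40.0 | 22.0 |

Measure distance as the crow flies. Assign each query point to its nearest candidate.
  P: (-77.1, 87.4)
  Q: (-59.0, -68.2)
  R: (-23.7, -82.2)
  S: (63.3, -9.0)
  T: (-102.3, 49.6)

P→1; Q→2; R→2; S→2; T→1

P at (-77.1, 87.4):
  1: 37.1
  2: 144.0
  3: 134.1
  → nearest: 1 (37.1)
Q at (-59.0, -68.2):
  1: 140.9
  2: 102.7
  3: 133.9
  → nearest: 2 (102.7)
R at (-23.7, -82.2):
  1: 155.3
  2: 86.5
  3: 122.1
  → nearest: 2 (86.5)
S at (63.3, -9.0):
  1: 133.8
  2: 36.4
  3: 38.8
  → nearest: 2 (36.4)
T at (-102.3, 49.6):
  1: 62.9
  2: 143.3
  3: 145.0
  → nearest: 1 (62.9)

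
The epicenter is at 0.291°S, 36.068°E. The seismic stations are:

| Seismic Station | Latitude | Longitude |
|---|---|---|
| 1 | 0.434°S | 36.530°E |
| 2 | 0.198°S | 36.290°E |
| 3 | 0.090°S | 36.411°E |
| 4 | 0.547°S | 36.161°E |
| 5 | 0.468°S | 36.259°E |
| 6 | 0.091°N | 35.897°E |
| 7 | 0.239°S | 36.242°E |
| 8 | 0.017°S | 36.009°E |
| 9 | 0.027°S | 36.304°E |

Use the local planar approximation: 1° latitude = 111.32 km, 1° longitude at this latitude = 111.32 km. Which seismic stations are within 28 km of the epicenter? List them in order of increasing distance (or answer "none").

7, 2

Distances from 0.291°S, 36.068°E:
1: √((-0.143·111.32)² + (0.462·111.32)²) = √(253.40692 + 2645.02844) = 53.837 km
2: √((0.093·111.32)² + (0.222·111.32)²) = √(107.17964 + 610.73435) = 26.794 km
3: √((0.201·111.32)² + (0.343·111.32)²) = √(500.65495 + 1457.92316) = 44.256 km
4: √((-0.256·111.32)² + (0.093·111.32)²) = √(812.13144 + 107.17964) = 30.320 km
5: √((-0.177·111.32)² + (0.191·111.32)²) = √(388.23343 + 452.07775) = 28.988 km
6: √((0.382·111.32)² + (-0.171·111.32)²) = √(1808.31099 + 362.35864) = 46.590 km
7: √((0.052·111.32)² + (0.174·111.32)²) = √(33.50835 + 375.18450) = 20.216 km
8: √((0.274·111.32)² + (-0.059·111.32)²) = √(930.35248 + 43.13705) = 31.201 km
9: √((0.264·111.32)² + (0.236·111.32)²) = √(863.68276 + 690.19276) = 39.419 km
Threshold 28 km: 7 (20.216 km), 2 (26.794 km) are within range.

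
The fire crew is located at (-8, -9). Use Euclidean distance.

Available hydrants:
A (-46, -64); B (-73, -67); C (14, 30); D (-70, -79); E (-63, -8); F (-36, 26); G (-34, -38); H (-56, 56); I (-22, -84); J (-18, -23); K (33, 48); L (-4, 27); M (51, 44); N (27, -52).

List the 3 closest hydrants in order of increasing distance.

J, L, G

Distances from (-8, -9):
A: 66.85
B: 87.11
C: 44.78
D: 93.51
E: 55.01
F: 44.82
G: 38.95
H: 80.80
I: 76.30
J: 17.20
K: 70.21
L: 36.22
M: 79.31
N: 55.44
Sorted: J (17.20) < L (36.22) < G (38.95) < C (44.78) < F (44.82) < …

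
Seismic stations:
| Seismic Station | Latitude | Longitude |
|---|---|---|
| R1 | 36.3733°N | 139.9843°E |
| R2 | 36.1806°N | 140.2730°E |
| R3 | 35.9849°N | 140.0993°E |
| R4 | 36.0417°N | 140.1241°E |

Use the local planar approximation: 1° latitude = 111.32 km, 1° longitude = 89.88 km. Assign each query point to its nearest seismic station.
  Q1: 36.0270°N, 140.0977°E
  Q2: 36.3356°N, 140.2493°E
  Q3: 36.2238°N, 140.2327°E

Q1→R4; Q2→R2; Q3→R2

Q1 at 36.0270°N, 140.0977°E:
  R1: 39.8748 km
  R2: 23.2512 km
  R3: 4.6888 km
  R4: 2.8824 km
  → nearest: R4 (2.8824 km)
Q2 at 36.3356°N, 140.2493°E:
  R1: 24.1851 km
  R2: 17.3856 km
  R3: 41.3023 km
  R4: 34.5981 km
  → nearest: R2 (17.3856 km)
Q3 at 36.2238°N, 140.2327°E:
  R1: 27.8465 km
  R2: 6.0205 km
  R3: 29.1722 km
  R4: 22.4990 km
  → nearest: R2 (6.0205 km)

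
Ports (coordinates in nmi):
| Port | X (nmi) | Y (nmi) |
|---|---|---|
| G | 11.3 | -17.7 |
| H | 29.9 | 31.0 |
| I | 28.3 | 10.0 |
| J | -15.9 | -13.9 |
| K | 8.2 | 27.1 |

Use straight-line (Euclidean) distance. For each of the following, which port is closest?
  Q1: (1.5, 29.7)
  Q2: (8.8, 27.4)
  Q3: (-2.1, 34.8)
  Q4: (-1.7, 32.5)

Q1 at (1.5, 29.7):
  G: √((9.8)² + (-47.4)²) = √(96.040 + 2246.760) = 48.4 nmi
  H: √((28.4)² + (1.3)²) = √(806.560 + 1.690) = 28.4 nmi
  I: √((26.8)² + (-19.7)²) = √(718.240 + 388.090) = 33.3 nmi
  J: √((-17.4)² + (-43.6)²) = √(302.760 + 1900.960) = 46.9 nmi
  K: √((6.7)² + (-2.6)²) = √(44.890 + 6.760) = 7.2 nmi
  → nearest: K (7.2 nmi)
Q2 at (8.8, 27.4):
  G: √((2.5)² + (-45.1)²) = √(6.250 + 2034.010) = 45.2 nmi
  H: √((21.1)² + (3.6)²) = √(445.210 + 12.960) = 21.4 nmi
  I: √((19.5)² + (-17.4)²) = √(380.250 + 302.760) = 26.1 nmi
  J: √((-24.7)² + (-41.3)²) = √(610.090 + 1705.690) = 48.1 nmi
  K: √((-0.6)² + (-0.3)²) = √(0.360 + 0.090) = 0.7 nmi
  → nearest: K (0.7 nmi)
Q3 at (-2.1, 34.8):
  G: √((13.4)² + (-52.5)²) = √(179.560 + 2756.250) = 54.2 nmi
  H: √((32.0)² + (-3.8)²) = √(1024.000 + 14.440) = 32.2 nmi
  I: √((30.4)² + (-24.8)²) = √(924.160 + 615.040) = 39.2 nmi
  J: √((-13.8)² + (-48.7)²) = √(190.440 + 2371.690) = 50.6 nmi
  K: √((10.3)² + (-7.7)²) = √(106.090 + 59.290) = 12.9 nmi
  → nearest: K (12.9 nmi)
Q4 at (-1.7, 32.5):
  G: √((13.0)² + (-50.2)²) = √(169.000 + 2520.040) = 51.9 nmi
  H: √((31.6)² + (-1.5)²) = √(998.560 + 2.250) = 31.6 nmi
  I: √((30.0)² + (-22.5)²) = √(900.000 + 506.250) = 37.5 nmi
  J: √((-14.2)² + (-46.4)²) = √(201.640 + 2152.960) = 48.5 nmi
  K: √((9.9)² + (-5.4)²) = √(98.010 + 29.160) = 11.3 nmi
  → nearest: K (11.3 nmi)

Q1→K; Q2→K; Q3→K; Q4→K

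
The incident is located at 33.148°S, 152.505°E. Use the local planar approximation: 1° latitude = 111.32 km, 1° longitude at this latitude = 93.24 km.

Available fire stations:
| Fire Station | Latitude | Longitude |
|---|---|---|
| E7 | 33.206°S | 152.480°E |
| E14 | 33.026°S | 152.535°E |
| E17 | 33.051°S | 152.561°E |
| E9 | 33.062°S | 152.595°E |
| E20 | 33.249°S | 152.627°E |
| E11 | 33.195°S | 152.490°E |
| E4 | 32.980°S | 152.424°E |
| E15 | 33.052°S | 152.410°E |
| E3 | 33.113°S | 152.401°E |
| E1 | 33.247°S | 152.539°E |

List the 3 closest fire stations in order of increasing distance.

Distances from 33.148°S, 152.505°E:
E7: √((-0.058·111.32)² + (-0.025·93.24)²) = √(41.68717 + 5.43356) = 6.864 km
E14: √((0.122·111.32)² + (0.030·93.24)²) = √(184.44465 + 7.82433) = 13.866 km
E17: √((0.097·111.32)² + (0.056·93.24)²) = √(116.59767 + 27.26344) = 11.994 km
E9: √((0.086·111.32)² + (0.090·93.24)²) = √(91.65229 + 70.41895) = 12.731 km
E20: √((-0.101·111.32)² + (0.122·93.24)²) = √(126.41224 + 129.39700) = 15.994 km
E11: √((-0.047·111.32)² + (-0.015·93.24)²) = √(27.37424 + 1.95608) = 5.416 km
E4: √((0.168·111.32)² + (-0.081·93.24)²) = √(349.75583 + 57.03935) = 20.169 km
E15: √((0.096·111.32)² + (-0.095·93.24)²) = √(114.20598 + 78.46062) = 13.880 km
E3: √((0.035·111.32)² + (-0.104·93.24)²) = √(15.18037 + 94.03103) = 10.450 km
E1: √((-0.099·111.32)² + (0.034·93.24)²) = √(121.45539 + 10.04991) = 11.468 km
Sorted: E11 (5.416 km) < E7 (6.864 km) < E3 (10.450 km) < E1 (11.468 km) < E17 (11.994 km) < …

E11, E7, E3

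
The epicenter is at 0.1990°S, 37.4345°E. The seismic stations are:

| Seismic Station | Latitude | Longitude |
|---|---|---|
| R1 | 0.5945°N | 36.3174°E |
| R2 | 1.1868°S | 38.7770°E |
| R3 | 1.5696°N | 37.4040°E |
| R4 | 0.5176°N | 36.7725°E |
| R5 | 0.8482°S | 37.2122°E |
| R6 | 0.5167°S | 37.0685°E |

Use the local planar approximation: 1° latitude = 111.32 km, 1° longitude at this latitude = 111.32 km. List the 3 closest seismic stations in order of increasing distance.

R6, R5, R4

Distances from 0.1990°S, 37.4345°E:
R1: √((0.7935·111.32)² + (-1.1171·111.32)²) = √(7802.616423 + 15464.308287) = 152.5350 km
R2: √((-0.9878·111.32)² + (1.3425·111.32)²) = √(12091.618572 + 22334.435698) = 185.5426 km
R3: √((1.7686·111.32)² + (-0.0305·111.32)²) = √(38761.951756 + 11.527790) = 196.9098 km
R4: √((0.7166·111.32)² + (-0.6620·111.32)²) = √(6363.557944 + 5430.782054) = 108.6017 km
R5: √((-0.6492·111.32)² + (-0.2223·111.32)²) = √(5222.800267 + 612.386095) = 76.3884 km
R6: √((-0.3177·111.32)² + (-0.3660·111.32)²) = √(1250.779703 + 1660.001827) = 53.9517 km
Sorted: R6 (53.9517 km) < R5 (76.3884 km) < R4 (108.6017 km) < R1 (152.5350 km) < R2 (185.5426 km) < …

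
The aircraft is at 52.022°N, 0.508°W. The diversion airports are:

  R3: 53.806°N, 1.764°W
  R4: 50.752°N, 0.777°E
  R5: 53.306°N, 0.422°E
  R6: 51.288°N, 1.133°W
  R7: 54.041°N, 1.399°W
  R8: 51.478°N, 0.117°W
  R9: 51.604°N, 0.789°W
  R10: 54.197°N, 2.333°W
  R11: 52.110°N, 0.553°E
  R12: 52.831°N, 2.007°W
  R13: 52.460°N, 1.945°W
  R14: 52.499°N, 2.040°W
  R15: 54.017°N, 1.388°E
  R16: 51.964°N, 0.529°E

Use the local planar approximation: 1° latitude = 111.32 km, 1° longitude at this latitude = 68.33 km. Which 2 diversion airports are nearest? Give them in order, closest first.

Distances from 52.022°N, 0.508°W:
R3: √((1.784·111.32)² + (-1.256·68.33)²) = √(39439.92636 + 7365.49807) = 216.346 km
R4: √((-1.270·111.32)² + (1.285·68.33)²) = √(19987.28648 + 7709.55120) = 166.424 km
R5: √((1.284·111.32)² + (0.930·68.33)²) = √(20430.37992 + 4038.20850) = 156.424 km
R6: √((-0.734·111.32)² + (-0.625·68.33)²) = √(6676.34107 + 1823.82379) = 92.196 km
R7: √((2.019·111.32)² + (-0.891·68.33)²) = √(50514.84599 + 3706.62158) = 232.855 km
R8: √((-0.544·111.32)² + (0.391·68.33)²) = √(3667.28105 + 713.79969) = 66.190 km
R9: √((-0.418·111.32)² + (-0.281·68.33)²) = √(2165.20469 + 368.66803) = 50.338 km
R10: √((2.175·111.32)² + (-1.825·68.33)²) = √(58622.57864 + 15550.65116) = 272.348 km
R11: √((0.088·111.32)² + (1.061·68.33)²) = √(95.96475 + 5255.97885) = 73.157 km
R12: √((0.809·111.32)² + (-1.499·68.33)²) = √(8110.42175 + 10491.22273) = 136.388 km
R13: √((0.438·111.32)² + (-1.437·68.33)²) = √(2377.35817 + 9641.31734) = 109.630 km
R14: √((0.477·111.32)² + (-1.532·68.33)²) = √(2819.57177 + 10958.22900) = 117.379 km
R15: √((1.995·111.32)² + (1.896·68.33)²) = √(49321.03656 + 16784.15600) = 257.109 km
R16: √((-0.058·111.32)² + (1.037·68.33)²) = √(41.68717 + 5020.88592) = 71.152 km
Sorted: R9 (50.338 km) < R8 (66.190 km) < R16 (71.152 km) < R11 (73.157 km) < …

R9, R8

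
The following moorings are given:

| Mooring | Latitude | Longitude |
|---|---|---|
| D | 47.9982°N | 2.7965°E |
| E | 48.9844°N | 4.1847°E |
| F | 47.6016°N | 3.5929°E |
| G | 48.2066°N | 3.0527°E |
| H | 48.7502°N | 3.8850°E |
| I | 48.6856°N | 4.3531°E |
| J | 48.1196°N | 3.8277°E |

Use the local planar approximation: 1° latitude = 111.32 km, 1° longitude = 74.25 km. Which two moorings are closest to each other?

Pairwise distances:
D–E: 150.5878 km
D–F: 73.7960 km
D–G: 30.0011 km
D–H: 116.3609 km
D–I: 138.6135 km
D–J: 77.7501 km
E–F: 160.0821 km
E–G: 120.6710 km
E–H: 34.2766 km
E–I: 35.5349 km
E–J: 99.8522 km
F–G: 78.3877 km
F–H: 129.6885 km
F–I: 133.2197 km
F–J: 60.2416 km
G–H: 86.4923 km
G–I: 110.2999 km
G–J: 58.3531 km
H–I: 35.4926 km
H–J: 70.3272 km
I–J: 74.1064 km
Closest pair: D–G at 30.0011 km.

D and G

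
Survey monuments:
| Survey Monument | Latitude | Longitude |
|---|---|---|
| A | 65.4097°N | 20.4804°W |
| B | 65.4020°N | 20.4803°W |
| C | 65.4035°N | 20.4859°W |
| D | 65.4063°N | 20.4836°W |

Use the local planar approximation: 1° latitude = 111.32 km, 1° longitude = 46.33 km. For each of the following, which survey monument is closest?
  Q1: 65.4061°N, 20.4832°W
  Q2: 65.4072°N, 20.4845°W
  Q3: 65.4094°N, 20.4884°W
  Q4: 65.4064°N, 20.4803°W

Q1 at 65.4061°N, 20.4832°W:
  A: 0.4212 km
  B: 0.4758 km
  C: 0.3153 km
  D: 0.0290 km
  → nearest: D (0.0290 km)
Q2 at 65.4072°N, 20.4845°W:
  A: 0.3369 km
  B: 0.6107 km
  C: 0.4170 km
  D: 0.1085 km
  → nearest: D (0.1085 km)
Q3 at 65.4094°N, 20.4884°W:
  A: 0.3721 km
  B: 0.9052 km
  C: 0.6669 km
  D: 0.4105 km
  → nearest: A (0.3721 km)
Q4 at 65.4064°N, 20.4803°W:
  A: 0.3674 km
  B: 0.4898 km
  C: 0.4142 km
  D: 0.1533 km
  → nearest: D (0.1533 km)

Q1→D; Q2→D; Q3→A; Q4→D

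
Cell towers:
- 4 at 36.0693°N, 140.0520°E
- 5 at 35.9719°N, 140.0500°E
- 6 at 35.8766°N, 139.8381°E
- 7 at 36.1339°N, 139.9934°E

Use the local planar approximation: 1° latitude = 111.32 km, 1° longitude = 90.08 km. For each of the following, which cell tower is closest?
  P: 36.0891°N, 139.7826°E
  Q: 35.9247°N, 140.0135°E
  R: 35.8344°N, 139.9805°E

P→7; Q→5; R→6

P at 36.0891°N, 139.7826°E:
  4: √((-0.0198·111.32)² + (0.2694·90.08)²) = √(4.858216 + 588.914080) = 24.3674 km
  5: √((-0.1172·111.32)² + (0.2674·90.08)²) = √(170.216485 + 580.202453) = 27.3938 km
  6: √((-0.2125·111.32)² + (0.0555·90.08)²) = √(559.582680 + 24.994400) = 24.1780 km
  7: √((0.0448·111.32)² + (0.2108·90.08)²) = √(24.871525 + 360.576956) = 19.6328 km
  → nearest: 7 (19.6328 km)
Q at 35.9247°N, 140.0135°E:
  4: √((0.1446·111.32)² + (0.0385·90.08)²) = √(259.109288 + 12.027579) = 16.4662 km
  5: √((0.0472·111.32)² + (0.0365·90.08)²) = √(27.607711 + 10.810418) = 6.1982 km
  6: √((-0.0481·111.32)² + (-0.1754·90.08)²) = √(28.670585 + 249.641011) = 16.6827 km
  7: √((0.2092·111.32)² + (-0.0201·90.08)²) = √(542.337651 + 3.278301) = 23.3584 km
  → nearest: 5 (6.1982 km)
R at 35.8344°N, 139.9805°E:
  4: √((0.2349·111.32)² + (0.0715·90.08)²) = √(683.773757 + 41.482874) = 26.9306 km
  5: √((0.1375·111.32)² + (0.0695·90.08)²) = √(234.288942 + 39.194612) = 16.5373 km
  6: √((0.0422·111.32)² + (-0.1424·90.08)²) = √(22.068423 + 164.541986) = 13.6605 km
  7: √((0.2995·111.32)² + (0.0129·90.08)²) = √(1111.578271 + 1.350318) = 33.3606 km
  → nearest: 6 (13.6605 km)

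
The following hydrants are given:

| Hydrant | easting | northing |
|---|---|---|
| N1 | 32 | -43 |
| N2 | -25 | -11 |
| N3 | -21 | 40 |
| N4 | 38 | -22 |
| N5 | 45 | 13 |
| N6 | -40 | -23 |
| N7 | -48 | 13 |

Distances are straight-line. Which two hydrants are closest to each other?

Pairwise distances:
N1–N2: 65.4
N1–N3: 98.5
N1–N4: 21.8
N1–N5: 57.5
N1–N6: 74.7
N1–N7: 97.7
N2–N3: 51.2
N2–N4: 64.0
N2–N5: 74.0
N2–N6: 19.2
N2–N7: 33.2
N3–N4: 85.6
N3–N5: 71.3
N3–N6: 65.8
N3–N7: 38.2
N4–N5: 35.7
N4–N6: 78.0
N4–N7: 92.8
N5–N6: 92.3
N5–N7: 93.0
N6–N7: 36.9
Closest pair: N2–N6 at 19.2.

N2 and N6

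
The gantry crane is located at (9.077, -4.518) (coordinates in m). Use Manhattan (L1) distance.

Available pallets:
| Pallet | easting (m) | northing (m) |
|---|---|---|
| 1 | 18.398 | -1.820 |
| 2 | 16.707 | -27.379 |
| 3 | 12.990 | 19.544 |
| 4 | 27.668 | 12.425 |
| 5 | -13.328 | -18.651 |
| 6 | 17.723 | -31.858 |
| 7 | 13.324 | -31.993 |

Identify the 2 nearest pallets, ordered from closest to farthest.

1, 3

Distances from (9.077, -4.518):
1: |9.321| + |2.698| = 9.321 + 2.698 = 12.019 m
2: |7.630| + |-22.861| = 7.630 + 22.861 = 30.491 m
3: |3.913| + |24.062| = 3.913 + 24.062 = 27.975 m
4: |18.591| + |16.943| = 18.591 + 16.943 = 35.534 m
5: |-22.405| + |-14.133| = 22.405 + 14.133 = 36.538 m
6: |8.646| + |-27.340| = 8.646 + 27.340 = 35.986 m
7: |4.247| + |-27.475| = 4.247 + 27.475 = 31.722 m
Sorted: 1 (12.019 m) < 3 (27.975 m) < 2 (30.491 m) < 7 (31.722 m) < …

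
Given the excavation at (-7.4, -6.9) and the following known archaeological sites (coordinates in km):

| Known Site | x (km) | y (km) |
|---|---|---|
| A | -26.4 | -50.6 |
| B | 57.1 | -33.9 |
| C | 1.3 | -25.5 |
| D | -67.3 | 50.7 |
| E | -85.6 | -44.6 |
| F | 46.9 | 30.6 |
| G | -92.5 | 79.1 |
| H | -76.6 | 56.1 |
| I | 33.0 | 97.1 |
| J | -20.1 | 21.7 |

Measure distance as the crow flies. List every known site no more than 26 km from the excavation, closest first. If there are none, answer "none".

C

Distances from (-7.4, -6.9):
A: √((-19.0)² + (-43.7)²) = √(361.000 + 1909.690) = 47.7 km
B: √((64.5)² + (-27.0)²) = √(4160.250 + 729.000) = 69.9 km
C: √((8.7)² + (-18.6)²) = √(75.690 + 345.960) = 20.5 km
D: √((-59.9)² + (57.6)²) = √(3588.010 + 3317.760) = 83.1 km
E: √((-78.2)² + (-37.7)²) = √(6115.240 + 1421.290) = 86.8 km
F: √((54.3)² + (37.5)²) = √(2948.490 + 1406.250) = 66.0 km
G: √((-85.1)² + (86.0)²) = √(7242.010 + 7396.000) = 121.0 km
H: √((-69.2)² + (63.0)²) = √(4788.640 + 3969.000) = 93.6 km
I: √((40.4)² + (104.0)²) = √(1632.160 + 10816.000) = 111.6 km
J: √((-12.7)² + (28.6)²) = √(161.290 + 817.960) = 31.3 km
Threshold 26 km: C (20.5 km) is within range.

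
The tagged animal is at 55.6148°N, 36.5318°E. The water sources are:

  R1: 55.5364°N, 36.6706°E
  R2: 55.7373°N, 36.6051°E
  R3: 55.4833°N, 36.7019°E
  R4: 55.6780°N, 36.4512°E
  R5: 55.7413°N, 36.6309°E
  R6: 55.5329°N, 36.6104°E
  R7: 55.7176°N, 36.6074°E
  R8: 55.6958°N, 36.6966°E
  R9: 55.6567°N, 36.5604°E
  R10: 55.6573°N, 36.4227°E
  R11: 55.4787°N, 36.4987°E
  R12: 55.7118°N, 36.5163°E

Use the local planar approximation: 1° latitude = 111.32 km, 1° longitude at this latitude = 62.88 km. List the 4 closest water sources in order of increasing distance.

Distances from 55.6148°N, 36.5318°E:
R1: √((-0.0784·111.32)² + (0.1388·62.88)²) = √(76.169047 + 76.173515) = 12.3427 km
R2: √((0.1225·111.32)² + (0.0733·62.88)²) = √(185.959587 + 21.243840) = 14.3946 km
R3: √((-0.1315·111.32)² + (0.1701·62.88)²) = √(214.288024 + 114.402020) = 18.1298 km
R4: √((0.0632·111.32)² + (-0.0806·62.88)²) = √(49.497191 + 25.685921) = 8.6708 km
R5: √((0.1265·111.32)² + (0.0991·62.88)²) = √(198.302161 + 38.830446) = 15.3991 km
R6: √((-0.0819·111.32)² + (0.0786·62.88)²) = √(83.121658 + 24.427001) = 10.3706 km
R7: √((0.1028·111.32)² + (0.0756·62.88)²) = √(130.958178 + 22.597930) = 12.3918 km
R8: √((0.0810·111.32)² + (0.1648·62.88)²) = √(81.304846 + 107.383976) = 13.7364 km
R9: √((0.0419·111.32)² + (0.0286·62.88)²) = √(21.755769 + 3.234127) = 4.9990 km
R10: √((0.0425·111.32)² + (-0.1091·62.88)²) = √(22.383307 + 47.062454) = 8.3334 km
R11: √((-0.1361·111.32)² + (-0.0331·62.88)²) = √(229.542256 + 4.331926) = 15.2929 km
R12: √((0.0970·111.32)² + (-0.0155·62.88)²) = √(116.597668 + 0.949923) = 10.8419 km
Sorted: R9 (4.9990 km) < R10 (8.3334 km) < R4 (8.6708 km) < R6 (10.3706 km) < R12 (10.8419 km) < R1 (12.3427 km) < …

R9, R10, R4, R6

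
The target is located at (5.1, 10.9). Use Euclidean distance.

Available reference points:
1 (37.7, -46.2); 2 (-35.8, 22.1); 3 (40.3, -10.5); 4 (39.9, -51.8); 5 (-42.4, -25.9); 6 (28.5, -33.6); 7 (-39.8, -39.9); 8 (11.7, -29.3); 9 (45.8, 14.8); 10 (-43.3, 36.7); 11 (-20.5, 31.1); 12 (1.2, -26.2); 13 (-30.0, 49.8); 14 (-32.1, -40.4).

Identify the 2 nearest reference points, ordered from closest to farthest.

11, 12

Distances from (5.1, 10.9):
1: 65.8
2: 42.4
3: 41.2
4: 71.7
5: 60.1
6: 50.3
7: 67.8
8: 40.7
9: 40.9
10: 54.8
11: 32.6
12: 37.3
13: 52.4
14: 63.4
Sorted: 11 (32.6) < 12 (37.3) < 8 (40.7) < 9 (40.9) < …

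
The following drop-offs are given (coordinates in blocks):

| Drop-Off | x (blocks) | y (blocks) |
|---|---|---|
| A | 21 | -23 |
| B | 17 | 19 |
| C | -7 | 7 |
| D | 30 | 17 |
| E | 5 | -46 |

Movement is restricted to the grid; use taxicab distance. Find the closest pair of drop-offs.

Pairwise distances:
A–B: 46 blocks
A–C: 58 blocks
A–D: 49 blocks
A–E: 39 blocks
B–C: 36 blocks
B–D: 15 blocks
B–E: 77 blocks
C–D: 47 blocks
C–E: 65 blocks
D–E: 88 blocks
Closest pair: B–D at 15 blocks.

B and D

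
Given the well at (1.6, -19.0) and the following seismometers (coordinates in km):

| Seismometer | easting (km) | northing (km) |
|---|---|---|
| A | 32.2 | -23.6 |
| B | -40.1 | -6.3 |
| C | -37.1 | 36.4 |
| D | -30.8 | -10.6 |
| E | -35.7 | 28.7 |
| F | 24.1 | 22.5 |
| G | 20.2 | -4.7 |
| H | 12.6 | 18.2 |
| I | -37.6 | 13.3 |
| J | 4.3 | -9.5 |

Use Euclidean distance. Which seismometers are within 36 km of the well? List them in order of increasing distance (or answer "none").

J, G, A, D

Distances from (1.6, -19.0):
A: √((30.6)² + (-4.6)²) = √(936.360 + 21.160) = 30.9 km
B: √((-41.7)² + (12.7)²) = √(1738.890 + 161.290) = 43.6 km
C: √((-38.7)² + (55.4)²) = √(1497.690 + 3069.160) = 67.6 km
D: √((-32.4)² + (8.4)²) = √(1049.760 + 70.560) = 33.5 km
E: √((-37.3)² + (47.7)²) = √(1391.290 + 2275.290) = 60.6 km
F: √((22.5)² + (41.5)²) = √(506.250 + 1722.250) = 47.2 km
G: √((18.6)² + (14.3)²) = √(345.960 + 204.490) = 23.5 km
H: √((11.0)² + (37.2)²) = √(121.000 + 1383.840) = 38.8 km
I: √((-39.2)² + (32.3)²) = √(1536.640 + 1043.290) = 50.8 km
J: √((2.7)² + (9.5)²) = √(7.290 + 90.250) = 9.9 km
Threshold 36 km: J (9.9 km), G (23.5 km), A (30.9 km), D (33.5 km) are within range.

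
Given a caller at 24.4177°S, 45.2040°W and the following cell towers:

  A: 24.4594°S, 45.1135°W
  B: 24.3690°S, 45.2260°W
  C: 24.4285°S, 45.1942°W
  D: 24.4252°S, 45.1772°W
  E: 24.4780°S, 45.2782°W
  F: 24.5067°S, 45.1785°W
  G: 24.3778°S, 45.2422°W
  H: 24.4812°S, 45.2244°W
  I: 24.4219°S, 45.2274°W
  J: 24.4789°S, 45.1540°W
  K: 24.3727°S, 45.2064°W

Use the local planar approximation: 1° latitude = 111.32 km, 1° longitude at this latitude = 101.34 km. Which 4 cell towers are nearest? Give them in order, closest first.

Distances from 24.4177°S, 45.2040°W:
A: √((-0.0417·111.32)² + (0.0905·101.34)²) = √(21.548572 + 84.112193) = 10.2791 km
B: √((0.0487·111.32)² + (-0.0220·101.34)²) = √(29.390320 + 4.970581) = 5.8618 km
C: √((-0.0108·111.32)² + (0.0098·101.34)²) = √(1.445419 + 0.986311) = 1.5594 km
D: √((-0.0075·111.32)² + (0.0268·101.34)²) = √(0.697058 + 7.376178) = 2.8413 km
E: √((-0.0603·111.32)² + (-0.0742·101.34)²) = √(45.058945 + 56.541797) = 10.0797 km
F: √((-0.0890·111.32)² + (0.0255·101.34)²) = √(98.158160 + 6.677935) = 10.2389 km
G: √((0.0399·111.32)² + (-0.0382·101.34)²) = √(19.728415 + 14.986097) = 5.8919 km
H: √((-0.0635·111.32)² + (-0.0204·101.34)²) = √(49.968216 + 4.273878) = 7.3649 km
I: √((-0.0042·111.32)² + (-0.0234·101.34)²) = √(0.218597 + 5.623329) = 2.4170 km
J: √((-0.0612·111.32)² + (0.0500·101.34)²) = √(46.414026 + 25.674489) = 8.4905 km
K: √((0.0450·111.32)² + (-0.0024·101.34)²) = √(25.094088 + 0.059154) = 5.0153 km
Sorted: C (1.5594 km) < I (2.4170 km) < D (2.8413 km) < K (5.0153 km) < B (5.8618 km) < G (5.8919 km) < …

C, I, D, K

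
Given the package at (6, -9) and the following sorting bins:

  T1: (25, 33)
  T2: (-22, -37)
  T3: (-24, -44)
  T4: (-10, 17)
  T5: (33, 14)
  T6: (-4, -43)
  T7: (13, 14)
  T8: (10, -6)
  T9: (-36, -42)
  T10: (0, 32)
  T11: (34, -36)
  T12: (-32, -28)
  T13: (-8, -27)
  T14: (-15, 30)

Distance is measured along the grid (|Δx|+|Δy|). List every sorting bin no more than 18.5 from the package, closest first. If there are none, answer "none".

T8

Distances from (6, -9):
T1: 61
T2: 56
T3: 65
T4: 42
T5: 50
T6: 44
T7: 30
T8: 7
T9: 75
T10: 47
T11: 55
T12: 57
T13: 32
T14: 60
Threshold 18.5: T8 (7) is within range.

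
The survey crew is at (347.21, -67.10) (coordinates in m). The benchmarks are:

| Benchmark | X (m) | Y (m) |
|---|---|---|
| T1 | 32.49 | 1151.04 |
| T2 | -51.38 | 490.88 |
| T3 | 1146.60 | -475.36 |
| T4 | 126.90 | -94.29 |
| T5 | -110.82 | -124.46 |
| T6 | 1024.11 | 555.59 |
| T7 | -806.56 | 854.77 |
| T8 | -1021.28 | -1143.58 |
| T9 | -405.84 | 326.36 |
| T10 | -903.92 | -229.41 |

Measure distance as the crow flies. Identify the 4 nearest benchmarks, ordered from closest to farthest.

Distances from (347.21, -67.10):
T1: √((-314.72)² + (1218.14)²) = √(99048.6784 + 1483865.0596) = 1258.14 m
T2: √((-398.59)² + (557.98)²) = √(158873.9881 + 311341.6804) = 685.72 m
T3: √((799.39)² + (-408.26)²) = √(639024.3721 + 166676.2276) = 897.61 m
T4: √((-220.31)² + (-27.19)²) = √(48536.4961 + 739.2961) = 221.98 m
T5: √((-458.03)² + (-57.36)²) = √(209791.4809 + 3290.1696) = 461.61 m
T6: √((676.90)² + (622.69)²) = √(458193.6100 + 387742.8361) = 919.75 m
T7: √((-1153.77)² + (921.87)²) = √(1331185.2129 + 849844.2969) = 1476.83 m
T8: √((-1368.49)² + (-1076.48)²) = √(1872764.8801 + 1158809.1904) = 1741.14 m
T9: √((-753.05)² + (393.46)²) = √(567084.3025 + 154810.7716) = 849.64 m
T10: √((-1251.13)² + (-162.31)²) = √(1565326.2769 + 26344.5361) = 1261.61 m
Sorted: T4 (221.98 m) < T5 (461.61 m) < T2 (685.72 m) < T9 (849.64 m) < T3 (897.61 m) < T6 (919.75 m) < …

T4, T5, T2, T9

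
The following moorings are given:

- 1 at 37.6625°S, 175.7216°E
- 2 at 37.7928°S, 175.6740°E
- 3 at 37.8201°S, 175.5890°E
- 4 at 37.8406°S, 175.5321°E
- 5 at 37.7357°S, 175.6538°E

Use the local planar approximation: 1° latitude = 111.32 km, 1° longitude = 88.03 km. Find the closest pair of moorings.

3 and 4

Pairwise distances:
1–2: 15.0981 km
1–3: 21.0724 km
1–4: 25.9105 km
1–5: 10.1006 km
2–3: 8.0762 km
2–4: 13.5776 km
2–5: 6.6004 km
3–4: 5.5043 km
3–5: 10.9915 km
4–5: 15.8473 km
Closest pair: 3–4 at 5.5043 km.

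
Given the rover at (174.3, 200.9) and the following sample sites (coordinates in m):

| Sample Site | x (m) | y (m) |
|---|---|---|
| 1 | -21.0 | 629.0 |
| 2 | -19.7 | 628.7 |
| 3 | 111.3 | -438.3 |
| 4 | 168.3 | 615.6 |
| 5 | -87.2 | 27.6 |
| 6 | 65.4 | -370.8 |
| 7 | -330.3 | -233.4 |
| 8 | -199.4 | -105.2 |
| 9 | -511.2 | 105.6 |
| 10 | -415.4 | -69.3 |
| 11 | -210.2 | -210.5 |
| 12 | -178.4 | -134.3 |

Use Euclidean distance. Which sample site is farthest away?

Distances from (174.3, 200.9):
1: √((-195.3)² + (428.1)²) = √(38142.090 + 183269.610) = 470.5 m
2: √((-194.0)² + (427.8)²) = √(37636.000 + 183012.840) = 469.7 m
3: √((-63.0)² + (-639.2)²) = √(3969.000 + 408576.640) = 642.3 m
4: √((-6.0)² + (414.7)²) = √(36.000 + 171976.090) = 414.7 m
5: √((-261.5)² + (-173.3)²) = √(68382.250 + 30032.890) = 313.7 m
6: √((-108.9)² + (-571.7)²) = √(11859.210 + 326840.890) = 582.0 m
7: √((-504.6)² + (-434.3)²) = √(254621.160 + 188616.490) = 665.8 m
8: √((-373.7)² + (-306.1)²) = √(139651.690 + 93697.210) = 483.1 m
9: √((-685.5)² + (-95.3)²) = √(469910.250 + 9082.090) = 692.1 m
10: √((-589.7)² + (-270.2)²) = √(347746.090 + 73008.040) = 648.7 m
11: √((-384.5)² + (-411.4)²) = √(147840.250 + 169249.960) = 563.1 m
12: √((-352.7)² + (-335.2)²) = √(124397.290 + 112359.040) = 486.6 m
Maximum: 9 at 692.1 m.

9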